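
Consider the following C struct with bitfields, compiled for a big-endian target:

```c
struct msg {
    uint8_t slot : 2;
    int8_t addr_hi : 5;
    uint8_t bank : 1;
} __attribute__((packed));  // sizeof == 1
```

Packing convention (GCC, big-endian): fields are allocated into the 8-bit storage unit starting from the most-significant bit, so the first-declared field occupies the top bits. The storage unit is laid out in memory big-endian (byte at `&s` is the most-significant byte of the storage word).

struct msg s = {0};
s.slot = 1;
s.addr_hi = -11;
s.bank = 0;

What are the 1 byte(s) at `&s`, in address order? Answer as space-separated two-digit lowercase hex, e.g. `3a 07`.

6a

slot (2b) val=1 bits=0x1 at bit 6: 0x40
addr_hi (5b) val=-11 bits=0x15 at bit 1: 0x6a
bank (1b) val=0 bits=0x0 at bit 0: 0x6a
word = 0x6a → big-endian bytes:
  [0]=0x6a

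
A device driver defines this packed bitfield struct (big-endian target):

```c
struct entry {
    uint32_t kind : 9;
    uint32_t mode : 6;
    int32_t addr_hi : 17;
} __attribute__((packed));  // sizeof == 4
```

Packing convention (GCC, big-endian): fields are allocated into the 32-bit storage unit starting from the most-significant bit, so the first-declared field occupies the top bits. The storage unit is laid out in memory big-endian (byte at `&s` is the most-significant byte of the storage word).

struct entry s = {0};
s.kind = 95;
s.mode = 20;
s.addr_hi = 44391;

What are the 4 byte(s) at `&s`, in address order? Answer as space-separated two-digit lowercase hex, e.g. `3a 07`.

2f a8 ad 67

[23+:9] kind=95 & 0x1ff = 0x5f; word=0x2f800000
[17+:6] mode=20 & 0x3f = 0x14; word=0x2fa80000
[0+:17] addr_hi=44391 & 0x1ffff = 0xad67; word=0x2fa8ad67
word = 0x2fa8ad67 → big-endian bytes:
  [0]=0x2f  [1]=0xa8  [2]=0xad  [3]=0x67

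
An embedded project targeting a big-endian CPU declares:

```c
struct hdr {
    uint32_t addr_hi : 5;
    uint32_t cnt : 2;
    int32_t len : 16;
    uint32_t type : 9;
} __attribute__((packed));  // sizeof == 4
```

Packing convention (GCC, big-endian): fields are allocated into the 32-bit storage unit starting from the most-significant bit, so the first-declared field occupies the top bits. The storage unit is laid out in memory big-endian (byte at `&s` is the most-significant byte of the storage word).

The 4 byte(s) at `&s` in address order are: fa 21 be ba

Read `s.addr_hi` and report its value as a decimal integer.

31

[0]=0xfa [1]=0x21 [2]=0xbe [3]=0xba (big-endian) → word 0xfa21beba
addr_hi:5 @ bit 27 → (0xfa21beba>>27)&0x1f = 0x1f  ←
cnt:2 @ bit 25 → (0xfa21beba>>25)&0x3 = 0x1
len:16 @ bit 9 → (0xfa21beba>>9)&0xffff = 0x10df
type:9 @ bit 0 → (0xfa21beba>>0)&0x1ff = 0xba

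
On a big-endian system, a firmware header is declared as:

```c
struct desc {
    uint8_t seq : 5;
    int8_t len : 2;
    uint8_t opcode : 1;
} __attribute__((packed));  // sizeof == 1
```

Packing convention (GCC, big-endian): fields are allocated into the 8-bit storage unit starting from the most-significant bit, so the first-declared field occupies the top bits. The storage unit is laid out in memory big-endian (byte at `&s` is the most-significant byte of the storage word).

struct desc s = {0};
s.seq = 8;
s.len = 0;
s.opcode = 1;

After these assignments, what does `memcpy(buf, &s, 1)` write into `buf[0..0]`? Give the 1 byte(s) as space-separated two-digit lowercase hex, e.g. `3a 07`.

seq:5 = 8 → 0x8 << 3 → word 0x40
len:2 = 0 → 0x0 << 1 → word 0x40
opcode:1 = 1 → 0x1 << 0 → word 0x41
word = 0x41 → big-endian bytes:
  [0]=0x41

41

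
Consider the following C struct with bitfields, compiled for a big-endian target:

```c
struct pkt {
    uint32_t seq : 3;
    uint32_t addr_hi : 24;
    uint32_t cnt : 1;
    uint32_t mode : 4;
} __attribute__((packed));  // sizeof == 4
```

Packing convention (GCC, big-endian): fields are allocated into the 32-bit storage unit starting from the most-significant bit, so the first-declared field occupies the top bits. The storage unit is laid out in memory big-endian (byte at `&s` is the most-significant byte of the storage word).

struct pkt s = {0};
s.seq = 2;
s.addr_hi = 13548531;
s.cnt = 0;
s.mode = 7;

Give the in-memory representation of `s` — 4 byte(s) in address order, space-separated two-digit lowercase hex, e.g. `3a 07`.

59 d7 7e 67

[29+:3] seq=2 & 0x7 = 0x2; word=0x40000000
[5+:24] addr_hi=13548531 & 0xffffff = 0xcebbf3; word=0x59d77e60
[4+:1] cnt=0 & 0x1 = 0x0; word=0x59d77e60
[0+:4] mode=7 & 0xf = 0x7; word=0x59d77e67
word = 0x59d77e67 → big-endian bytes:
  [0]=0x59  [1]=0xd7  [2]=0x7e  [3]=0x67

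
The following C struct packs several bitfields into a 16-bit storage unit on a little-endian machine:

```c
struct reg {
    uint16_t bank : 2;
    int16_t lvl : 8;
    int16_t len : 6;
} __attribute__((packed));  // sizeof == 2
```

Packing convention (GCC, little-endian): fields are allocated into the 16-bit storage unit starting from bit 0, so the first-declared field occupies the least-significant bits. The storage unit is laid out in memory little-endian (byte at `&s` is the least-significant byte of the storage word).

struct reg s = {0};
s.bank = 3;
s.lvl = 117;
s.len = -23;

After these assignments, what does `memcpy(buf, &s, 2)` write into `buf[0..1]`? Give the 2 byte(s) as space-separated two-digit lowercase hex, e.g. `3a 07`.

bank (2b) val=3 bits=0x3 at bit 0: 0x0003
lvl (8b) val=117 bits=0x75 at bit 2: 0x01d7
len (6b) val=-23 bits=0x29 at bit 10: 0xa5d7
word = 0xa5d7 → little-endian bytes:
  [0]=0xd7  [1]=0xa5

d7 a5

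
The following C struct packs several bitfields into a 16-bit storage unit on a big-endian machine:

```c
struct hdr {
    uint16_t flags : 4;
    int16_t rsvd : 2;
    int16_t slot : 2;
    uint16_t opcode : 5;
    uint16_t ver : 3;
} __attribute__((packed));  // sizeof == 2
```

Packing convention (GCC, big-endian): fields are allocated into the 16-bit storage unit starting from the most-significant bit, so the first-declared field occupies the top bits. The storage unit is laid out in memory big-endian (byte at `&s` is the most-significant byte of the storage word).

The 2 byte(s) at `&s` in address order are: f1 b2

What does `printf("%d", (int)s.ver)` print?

[0]=0xf1 [1]=0xb2 (big-endian) → word 0xf1b2
flags:4 @ bit 12 → (0xf1b2>>12)&0xf = 0xf
rsvd:2 @ bit 10 → (0xf1b2>>10)&0x3 = 0x0
slot:2 @ bit 8 → (0xf1b2>>8)&0x3 = 0x1
opcode:5 @ bit 3 → (0xf1b2>>3)&0x1f = 0x16
ver:3 @ bit 0 → (0xf1b2>>0)&0x7 = 0x2  ←

2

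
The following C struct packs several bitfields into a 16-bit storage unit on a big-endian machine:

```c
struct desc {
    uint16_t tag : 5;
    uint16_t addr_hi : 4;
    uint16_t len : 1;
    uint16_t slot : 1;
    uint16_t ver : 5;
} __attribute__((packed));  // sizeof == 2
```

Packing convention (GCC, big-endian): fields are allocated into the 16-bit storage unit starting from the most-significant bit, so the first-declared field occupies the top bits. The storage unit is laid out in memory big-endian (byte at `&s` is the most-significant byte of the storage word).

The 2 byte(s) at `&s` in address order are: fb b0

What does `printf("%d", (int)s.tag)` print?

31

[0]=0xfb [1]=0xb0 (big-endian) → word 0xfbb0
tag [11+:5] = (word>>11) & 0x1f = 31  ←
addr_hi [7+:4] = (word>>7) & 0xf = 7
len [6+:1] = (word>>6) & 0x1 = 0
slot [5+:1] = (word>>5) & 0x1 = 1
ver [0+:5] = (word>>0) & 0x1f = 16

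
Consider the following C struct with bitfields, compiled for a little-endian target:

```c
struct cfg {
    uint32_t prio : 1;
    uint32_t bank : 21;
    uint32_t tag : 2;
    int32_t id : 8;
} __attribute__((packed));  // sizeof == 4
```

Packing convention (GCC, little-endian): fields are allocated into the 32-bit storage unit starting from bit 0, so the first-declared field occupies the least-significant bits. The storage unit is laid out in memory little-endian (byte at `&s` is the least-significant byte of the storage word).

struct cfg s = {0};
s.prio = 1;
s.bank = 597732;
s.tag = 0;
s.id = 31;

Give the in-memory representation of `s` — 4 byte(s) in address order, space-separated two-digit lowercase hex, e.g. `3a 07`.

c9 3d 12 1f

[0+:1] prio=1 & 0x1 = 0x1; word=0x00000001
[1+:21] bank=597732 & 0x1fffff = 0x91ee4; word=0x00123dc9
[22+:2] tag=0 & 0x3 = 0x0; word=0x00123dc9
[24+:8] id=31 & 0xff = 0x1f; word=0x1f123dc9
word = 0x1f123dc9 → little-endian bytes:
  [0]=0xc9  [1]=0x3d  [2]=0x12  [3]=0x1f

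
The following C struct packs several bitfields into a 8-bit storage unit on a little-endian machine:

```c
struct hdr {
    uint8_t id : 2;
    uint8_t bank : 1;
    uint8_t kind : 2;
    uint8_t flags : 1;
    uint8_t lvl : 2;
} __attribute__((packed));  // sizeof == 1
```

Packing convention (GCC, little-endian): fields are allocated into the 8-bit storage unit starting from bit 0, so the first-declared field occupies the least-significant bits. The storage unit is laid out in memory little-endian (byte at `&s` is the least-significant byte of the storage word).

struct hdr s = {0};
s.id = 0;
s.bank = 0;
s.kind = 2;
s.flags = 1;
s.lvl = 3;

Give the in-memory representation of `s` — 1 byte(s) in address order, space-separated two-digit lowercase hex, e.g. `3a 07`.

id (2b) val=0 bits=0x0 at bit 0: 0x00
bank (1b) val=0 bits=0x0 at bit 2: 0x00
kind (2b) val=2 bits=0x2 at bit 3: 0x10
flags (1b) val=1 bits=0x1 at bit 5: 0x30
lvl (2b) val=3 bits=0x3 at bit 6: 0xf0
word = 0xf0 → little-endian bytes:
  [0]=0xf0

f0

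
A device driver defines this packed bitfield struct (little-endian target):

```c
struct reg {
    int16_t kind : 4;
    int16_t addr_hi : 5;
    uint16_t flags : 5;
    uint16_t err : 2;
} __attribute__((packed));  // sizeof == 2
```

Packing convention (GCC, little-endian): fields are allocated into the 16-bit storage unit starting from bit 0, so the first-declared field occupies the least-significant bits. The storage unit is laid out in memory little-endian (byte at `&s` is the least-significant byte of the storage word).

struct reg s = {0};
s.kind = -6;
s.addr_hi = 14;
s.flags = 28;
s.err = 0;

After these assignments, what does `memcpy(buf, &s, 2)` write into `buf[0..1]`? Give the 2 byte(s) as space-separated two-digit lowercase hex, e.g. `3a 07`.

kind (4b) val=-6 bits=0xa at bit 0: 0x000a
addr_hi (5b) val=14 bits=0xe at bit 4: 0x00ea
flags (5b) val=28 bits=0x1c at bit 9: 0x38ea
err (2b) val=0 bits=0x0 at bit 14: 0x38ea
word = 0x38ea → little-endian bytes:
  [0]=0xea  [1]=0x38

ea 38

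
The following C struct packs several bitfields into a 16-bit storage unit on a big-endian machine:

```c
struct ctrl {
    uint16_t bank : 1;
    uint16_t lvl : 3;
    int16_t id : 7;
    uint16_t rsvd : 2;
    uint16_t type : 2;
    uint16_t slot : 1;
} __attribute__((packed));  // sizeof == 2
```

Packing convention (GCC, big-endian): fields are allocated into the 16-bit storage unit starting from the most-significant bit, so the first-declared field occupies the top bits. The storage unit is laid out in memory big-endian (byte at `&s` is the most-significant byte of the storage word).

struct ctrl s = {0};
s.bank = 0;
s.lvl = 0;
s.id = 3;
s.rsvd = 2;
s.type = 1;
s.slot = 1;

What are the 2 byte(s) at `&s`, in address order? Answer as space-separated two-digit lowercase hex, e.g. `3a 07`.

00 73

bank (1b) val=0 bits=0x0 at bit 15: 0x0000
lvl (3b) val=0 bits=0x0 at bit 12: 0x0000
id (7b) val=3 bits=0x3 at bit 5: 0x0060
rsvd (2b) val=2 bits=0x2 at bit 3: 0x0070
type (2b) val=1 bits=0x1 at bit 1: 0x0072
slot (1b) val=1 bits=0x1 at bit 0: 0x0073
word = 0x0073 → big-endian bytes:
  [0]=0x00  [1]=0x73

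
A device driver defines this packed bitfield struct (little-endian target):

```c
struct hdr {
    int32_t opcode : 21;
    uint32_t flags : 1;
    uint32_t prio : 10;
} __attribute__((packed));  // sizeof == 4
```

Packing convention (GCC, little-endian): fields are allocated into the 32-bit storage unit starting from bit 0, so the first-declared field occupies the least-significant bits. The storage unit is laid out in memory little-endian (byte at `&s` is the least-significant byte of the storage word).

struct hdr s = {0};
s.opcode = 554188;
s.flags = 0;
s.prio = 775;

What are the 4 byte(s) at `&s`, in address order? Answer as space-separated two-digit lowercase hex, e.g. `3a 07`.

cc 74 c8 c1

opcode (21b) val=554188 bits=0x874cc at bit 0: 0x000874cc
flags (1b) val=0 bits=0x0 at bit 21: 0x000874cc
prio (10b) val=775 bits=0x307 at bit 22: 0xc1c874cc
word = 0xc1c874cc → little-endian bytes:
  [0]=0xcc  [1]=0x74  [2]=0xc8  [3]=0xc1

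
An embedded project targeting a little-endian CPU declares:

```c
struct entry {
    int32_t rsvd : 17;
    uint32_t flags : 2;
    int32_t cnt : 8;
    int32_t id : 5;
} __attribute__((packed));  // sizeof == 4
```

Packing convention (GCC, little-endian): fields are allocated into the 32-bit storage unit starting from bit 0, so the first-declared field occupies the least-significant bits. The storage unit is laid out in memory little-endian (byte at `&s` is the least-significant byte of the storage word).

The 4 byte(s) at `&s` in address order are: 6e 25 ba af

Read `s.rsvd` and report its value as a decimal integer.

9582

[0]=0x6e [1]=0x25 [2]=0xba [3]=0xaf (little-endian) → word 0xafba256e
rsvd:17 @ bit 0 → (0xafba256e>>0)&0x1ffff = 0x256e  ←
flags:2 @ bit 17 → (0xafba256e>>17)&0x3 = 0x1
cnt:8 @ bit 19 → (0xafba256e>>19)&0xff = 0xf7
id:5 @ bit 27 → (0xafba256e>>27)&0x1f = 0x15
rsvd signed 17b, MSB=0: value = 9582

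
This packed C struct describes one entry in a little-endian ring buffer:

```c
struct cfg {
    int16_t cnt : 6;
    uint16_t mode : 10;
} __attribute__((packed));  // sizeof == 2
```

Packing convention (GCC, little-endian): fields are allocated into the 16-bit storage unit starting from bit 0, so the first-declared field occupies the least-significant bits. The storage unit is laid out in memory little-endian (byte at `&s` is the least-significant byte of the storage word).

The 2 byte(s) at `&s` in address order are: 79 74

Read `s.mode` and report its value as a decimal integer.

465

[0]=0x79 [1]=0x74 (little-endian) → word 0x7479
cnt [0+:6] = (word>>0) & 0x3f = 57
mode [6+:10] = (word>>6) & 0x3ff = 465  ←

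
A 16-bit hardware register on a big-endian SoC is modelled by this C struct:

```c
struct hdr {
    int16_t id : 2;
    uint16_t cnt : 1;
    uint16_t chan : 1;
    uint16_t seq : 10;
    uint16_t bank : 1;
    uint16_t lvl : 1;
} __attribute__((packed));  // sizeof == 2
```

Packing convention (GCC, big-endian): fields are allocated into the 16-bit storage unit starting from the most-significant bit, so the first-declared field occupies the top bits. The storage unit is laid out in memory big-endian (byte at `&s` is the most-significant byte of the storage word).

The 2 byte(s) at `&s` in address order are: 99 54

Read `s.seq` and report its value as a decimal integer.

597

[0]=0x99 [1]=0x54 (big-endian) → word 0x9954
id [14+:2] = (word>>14) & 0x3 = 2
cnt [13+:1] = (word>>13) & 0x1 = 0
chan [12+:1] = (word>>12) & 0x1 = 1
seq [2+:10] = (word>>2) & 0x3ff = 597  ←
bank [1+:1] = (word>>1) & 0x1 = 0
lvl [0+:1] = (word>>0) & 0x1 = 0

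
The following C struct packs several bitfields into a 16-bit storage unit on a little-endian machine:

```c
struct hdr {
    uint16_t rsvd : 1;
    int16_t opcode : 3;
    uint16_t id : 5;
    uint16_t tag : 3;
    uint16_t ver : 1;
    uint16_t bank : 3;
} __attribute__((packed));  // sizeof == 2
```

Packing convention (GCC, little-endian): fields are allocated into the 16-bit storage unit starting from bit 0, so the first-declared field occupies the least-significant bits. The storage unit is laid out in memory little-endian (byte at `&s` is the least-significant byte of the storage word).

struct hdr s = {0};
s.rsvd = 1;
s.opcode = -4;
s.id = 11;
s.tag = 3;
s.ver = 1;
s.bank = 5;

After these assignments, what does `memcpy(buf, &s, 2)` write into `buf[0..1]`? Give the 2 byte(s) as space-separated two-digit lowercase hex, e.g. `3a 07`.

b9 b6

rsvd (1b) val=1 bits=0x1 at bit 0: 0x0001
opcode (3b) val=-4 bits=0x4 at bit 1: 0x0009
id (5b) val=11 bits=0xb at bit 4: 0x00b9
tag (3b) val=3 bits=0x3 at bit 9: 0x06b9
ver (1b) val=1 bits=0x1 at bit 12: 0x16b9
bank (3b) val=5 bits=0x5 at bit 13: 0xb6b9
word = 0xb6b9 → little-endian bytes:
  [0]=0xb9  [1]=0xb6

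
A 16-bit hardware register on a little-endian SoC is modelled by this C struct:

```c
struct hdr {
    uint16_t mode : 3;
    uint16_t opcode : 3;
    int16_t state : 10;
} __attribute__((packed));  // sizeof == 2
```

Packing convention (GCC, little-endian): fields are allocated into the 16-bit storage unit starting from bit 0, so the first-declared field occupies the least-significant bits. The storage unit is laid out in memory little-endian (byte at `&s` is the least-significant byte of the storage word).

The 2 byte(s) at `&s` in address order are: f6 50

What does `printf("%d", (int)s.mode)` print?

6

[0]=0xf6 [1]=0x50 (little-endian) → word 0x50f6
mode [0+:3] = (word>>0) & 0x7 = 6  ←
opcode [3+:3] = (word>>3) & 0x7 = 6
state [6+:10] = (word>>6) & 0x3ff = 323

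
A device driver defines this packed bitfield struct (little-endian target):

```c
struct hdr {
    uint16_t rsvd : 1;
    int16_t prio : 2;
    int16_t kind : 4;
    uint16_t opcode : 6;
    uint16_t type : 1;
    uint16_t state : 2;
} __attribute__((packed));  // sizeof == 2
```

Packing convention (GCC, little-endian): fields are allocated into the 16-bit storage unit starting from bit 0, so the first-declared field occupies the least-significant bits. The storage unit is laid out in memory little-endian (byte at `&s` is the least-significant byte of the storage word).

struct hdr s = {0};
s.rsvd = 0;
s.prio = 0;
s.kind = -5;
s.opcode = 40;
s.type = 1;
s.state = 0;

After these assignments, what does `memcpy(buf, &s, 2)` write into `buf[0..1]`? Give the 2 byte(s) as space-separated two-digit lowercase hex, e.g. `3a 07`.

58 34

rsvd (1b) val=0 bits=0x0 at bit 0: 0x0000
prio (2b) val=0 bits=0x0 at bit 1: 0x0000
kind (4b) val=-5 bits=0xb at bit 3: 0x0058
opcode (6b) val=40 bits=0x28 at bit 7: 0x1458
type (1b) val=1 bits=0x1 at bit 13: 0x3458
state (2b) val=0 bits=0x0 at bit 14: 0x3458
word = 0x3458 → little-endian bytes:
  [0]=0x58  [1]=0x34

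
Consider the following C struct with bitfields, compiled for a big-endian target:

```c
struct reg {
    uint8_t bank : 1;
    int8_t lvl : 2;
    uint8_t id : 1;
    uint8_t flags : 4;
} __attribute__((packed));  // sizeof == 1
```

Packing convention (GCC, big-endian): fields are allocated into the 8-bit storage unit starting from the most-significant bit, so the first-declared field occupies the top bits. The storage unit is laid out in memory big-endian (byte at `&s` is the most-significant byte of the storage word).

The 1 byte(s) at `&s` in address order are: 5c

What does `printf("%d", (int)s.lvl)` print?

[0]=0x5c (big-endian) → word 0x5c
bank [7+:1] = (word>>7) & 0x1 = 0
lvl [5+:2] = (word>>5) & 0x3 = 2  ←
id [4+:1] = (word>>4) & 0x1 = 1
flags [0+:4] = (word>>0) & 0xf = 12
lvl signed 2b, MSB=1: 2 - 4 = -2

-2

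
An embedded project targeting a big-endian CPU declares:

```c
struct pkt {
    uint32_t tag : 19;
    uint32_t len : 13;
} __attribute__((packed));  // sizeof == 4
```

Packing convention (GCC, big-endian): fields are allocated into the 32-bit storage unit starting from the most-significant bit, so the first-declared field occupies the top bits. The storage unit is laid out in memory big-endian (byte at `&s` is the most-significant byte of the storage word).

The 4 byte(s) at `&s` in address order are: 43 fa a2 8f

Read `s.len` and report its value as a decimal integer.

[0]=0x43 [1]=0xfa [2]=0xa2 [3]=0x8f (big-endian) → word 0x43faa28f
tag:19 @ bit 13 → (0x43faa28f>>13)&0x7ffff = 0x21fd5
len:13 @ bit 0 → (0x43faa28f>>0)&0x1fff = 0x28f  ←

655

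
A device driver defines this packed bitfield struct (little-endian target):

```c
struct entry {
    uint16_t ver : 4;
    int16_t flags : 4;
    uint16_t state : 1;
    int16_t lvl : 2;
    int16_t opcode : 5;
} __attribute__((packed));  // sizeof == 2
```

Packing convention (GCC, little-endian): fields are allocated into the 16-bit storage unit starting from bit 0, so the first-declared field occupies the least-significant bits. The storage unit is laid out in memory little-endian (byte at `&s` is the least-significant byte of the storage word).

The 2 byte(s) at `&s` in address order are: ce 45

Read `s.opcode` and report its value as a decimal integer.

[0]=0xce [1]=0x45 (little-endian) → word 0x45ce
ver:4 @ bit 0 → (0x45ce>>0)&0xf = 0xe
flags:4 @ bit 4 → (0x45ce>>4)&0xf = 0xc
state:1 @ bit 8 → (0x45ce>>8)&0x1 = 0x1
lvl:2 @ bit 9 → (0x45ce>>9)&0x3 = 0x2
opcode:5 @ bit 11 → (0x45ce>>11)&0x1f = 0x8  ←
opcode signed 5b, MSB=0: value = 8

8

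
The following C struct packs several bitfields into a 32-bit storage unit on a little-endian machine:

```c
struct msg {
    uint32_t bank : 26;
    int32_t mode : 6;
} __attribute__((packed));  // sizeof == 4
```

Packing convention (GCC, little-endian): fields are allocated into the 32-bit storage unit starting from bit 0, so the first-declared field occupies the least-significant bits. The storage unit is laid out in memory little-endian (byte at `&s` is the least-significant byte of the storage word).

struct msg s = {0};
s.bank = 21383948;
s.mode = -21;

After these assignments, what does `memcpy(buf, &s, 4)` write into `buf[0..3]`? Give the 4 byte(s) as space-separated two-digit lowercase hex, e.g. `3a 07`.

0c 4b 46 ad

bank (26b) val=21383948 bits=0x1464b0c at bit 0: 0x01464b0c
mode (6b) val=-21 bits=0x2b at bit 26: 0xad464b0c
word = 0xad464b0c → little-endian bytes:
  [0]=0x0c  [1]=0x4b  [2]=0x46  [3]=0xad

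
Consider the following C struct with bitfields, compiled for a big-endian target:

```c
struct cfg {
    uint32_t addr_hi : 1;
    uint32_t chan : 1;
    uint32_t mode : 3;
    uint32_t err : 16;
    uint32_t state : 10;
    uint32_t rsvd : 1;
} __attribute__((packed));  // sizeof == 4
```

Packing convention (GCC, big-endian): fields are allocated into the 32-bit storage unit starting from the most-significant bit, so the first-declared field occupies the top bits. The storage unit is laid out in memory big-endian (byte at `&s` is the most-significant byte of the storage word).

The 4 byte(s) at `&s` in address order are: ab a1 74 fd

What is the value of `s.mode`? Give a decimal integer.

[0]=0xab [1]=0xa1 [2]=0x74 [3]=0xfd (big-endian) → word 0xaba174fd
addr_hi:1 @ bit 31 → (0xaba174fd>>31)&0x1 = 0x1
chan:1 @ bit 30 → (0xaba174fd>>30)&0x1 = 0x0
mode:3 @ bit 27 → (0xaba174fd>>27)&0x7 = 0x5  ←
err:16 @ bit 11 → (0xaba174fd>>11)&0xffff = 0x742e
state:10 @ bit 1 → (0xaba174fd>>1)&0x3ff = 0x27e
rsvd:1 @ bit 0 → (0xaba174fd>>0)&0x1 = 0x1

5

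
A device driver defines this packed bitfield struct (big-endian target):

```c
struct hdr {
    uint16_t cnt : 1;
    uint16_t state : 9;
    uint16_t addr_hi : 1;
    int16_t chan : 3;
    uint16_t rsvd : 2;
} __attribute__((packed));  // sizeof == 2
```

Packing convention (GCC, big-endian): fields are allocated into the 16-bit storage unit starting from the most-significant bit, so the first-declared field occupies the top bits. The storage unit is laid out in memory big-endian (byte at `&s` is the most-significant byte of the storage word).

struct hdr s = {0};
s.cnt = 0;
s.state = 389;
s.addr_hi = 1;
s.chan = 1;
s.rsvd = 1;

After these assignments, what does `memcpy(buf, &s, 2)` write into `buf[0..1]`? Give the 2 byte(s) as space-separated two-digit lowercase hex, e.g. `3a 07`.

61 65

cnt (1b) val=0 bits=0x0 at bit 15: 0x0000
state (9b) val=389 bits=0x185 at bit 6: 0x6140
addr_hi (1b) val=1 bits=0x1 at bit 5: 0x6160
chan (3b) val=1 bits=0x1 at bit 2: 0x6164
rsvd (2b) val=1 bits=0x1 at bit 0: 0x6165
word = 0x6165 → big-endian bytes:
  [0]=0x61  [1]=0x65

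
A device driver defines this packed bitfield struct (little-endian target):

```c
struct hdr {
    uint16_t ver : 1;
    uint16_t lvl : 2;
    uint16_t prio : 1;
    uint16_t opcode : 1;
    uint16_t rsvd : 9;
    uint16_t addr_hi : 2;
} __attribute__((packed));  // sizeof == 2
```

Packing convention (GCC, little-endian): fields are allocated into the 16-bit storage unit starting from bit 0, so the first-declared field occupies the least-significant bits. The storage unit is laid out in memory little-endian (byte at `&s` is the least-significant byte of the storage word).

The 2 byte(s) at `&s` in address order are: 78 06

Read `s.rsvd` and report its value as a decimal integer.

[0]=0x78 [1]=0x06 (little-endian) → word 0x0678
ver:1 @ bit 0 → (0x0678>>0)&0x1 = 0x0
lvl:2 @ bit 1 → (0x0678>>1)&0x3 = 0x0
prio:1 @ bit 3 → (0x0678>>3)&0x1 = 0x1
opcode:1 @ bit 4 → (0x0678>>4)&0x1 = 0x1
rsvd:9 @ bit 5 → (0x0678>>5)&0x1ff = 0x33  ←
addr_hi:2 @ bit 14 → (0x0678>>14)&0x3 = 0x0

51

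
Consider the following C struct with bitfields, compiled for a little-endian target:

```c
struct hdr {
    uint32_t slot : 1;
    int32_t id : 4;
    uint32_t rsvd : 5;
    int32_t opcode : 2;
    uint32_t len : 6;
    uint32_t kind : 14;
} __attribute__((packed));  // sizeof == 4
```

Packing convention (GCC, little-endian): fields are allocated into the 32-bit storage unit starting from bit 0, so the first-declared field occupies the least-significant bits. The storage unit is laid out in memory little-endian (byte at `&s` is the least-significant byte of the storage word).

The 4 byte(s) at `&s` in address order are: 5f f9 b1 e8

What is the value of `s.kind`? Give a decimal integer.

14892

[0]=0x5f [1]=0xf9 [2]=0xb1 [3]=0xe8 (little-endian) → word 0xe8b1f95f
slot [0+:1] = (word>>0) & 0x1 = 1
id [1+:4] = (word>>1) & 0xf = 15
rsvd [5+:5] = (word>>5) & 0x1f = 10
opcode [10+:2] = (word>>10) & 0x3 = 2
len [12+:6] = (word>>12) & 0x3f = 31
kind [18+:14] = (word>>18) & 0x3fff = 14892  ←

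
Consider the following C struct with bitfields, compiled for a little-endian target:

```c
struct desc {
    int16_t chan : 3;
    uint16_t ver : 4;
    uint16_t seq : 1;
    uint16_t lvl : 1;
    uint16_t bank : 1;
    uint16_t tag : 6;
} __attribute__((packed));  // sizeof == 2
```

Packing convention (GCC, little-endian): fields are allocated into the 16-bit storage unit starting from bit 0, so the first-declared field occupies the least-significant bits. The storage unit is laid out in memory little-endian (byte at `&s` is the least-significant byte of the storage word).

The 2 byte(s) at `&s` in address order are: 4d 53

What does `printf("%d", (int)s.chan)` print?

[0]=0x4d [1]=0x53 (little-endian) → word 0x534d
chan:3 @ bit 0 → (0x534d>>0)&0x7 = 0x5  ←
ver:4 @ bit 3 → (0x534d>>3)&0xf = 0x9
seq:1 @ bit 7 → (0x534d>>7)&0x1 = 0x0
lvl:1 @ bit 8 → (0x534d>>8)&0x1 = 0x1
bank:1 @ bit 9 → (0x534d>>9)&0x1 = 0x1
tag:6 @ bit 10 → (0x534d>>10)&0x3f = 0x14
chan signed 3b, MSB=1: 5 - 8 = -3

-3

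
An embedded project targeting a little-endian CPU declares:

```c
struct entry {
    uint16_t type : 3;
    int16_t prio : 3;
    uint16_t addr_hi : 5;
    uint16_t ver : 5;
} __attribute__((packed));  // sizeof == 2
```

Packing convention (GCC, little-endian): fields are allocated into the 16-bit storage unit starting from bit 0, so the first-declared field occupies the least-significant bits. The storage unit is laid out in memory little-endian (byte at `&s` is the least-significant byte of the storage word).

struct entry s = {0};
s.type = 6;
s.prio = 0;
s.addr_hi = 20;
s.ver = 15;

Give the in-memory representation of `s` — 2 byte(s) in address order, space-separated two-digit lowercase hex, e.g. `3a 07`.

type (3b) val=6 bits=0x6 at bit 0: 0x0006
prio (3b) val=0 bits=0x0 at bit 3: 0x0006
addr_hi (5b) val=20 bits=0x14 at bit 6: 0x0506
ver (5b) val=15 bits=0xf at bit 11: 0x7d06
word = 0x7d06 → little-endian bytes:
  [0]=0x06  [1]=0x7d

06 7d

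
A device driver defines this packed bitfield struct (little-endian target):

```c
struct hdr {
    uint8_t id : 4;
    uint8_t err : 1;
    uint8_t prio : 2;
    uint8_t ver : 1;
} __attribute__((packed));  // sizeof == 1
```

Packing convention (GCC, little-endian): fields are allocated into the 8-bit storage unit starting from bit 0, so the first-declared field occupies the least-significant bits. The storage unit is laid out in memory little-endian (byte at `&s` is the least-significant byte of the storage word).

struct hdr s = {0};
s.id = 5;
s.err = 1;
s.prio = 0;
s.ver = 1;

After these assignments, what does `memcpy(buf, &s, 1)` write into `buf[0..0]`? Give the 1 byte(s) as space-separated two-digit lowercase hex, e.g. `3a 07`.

95

id:4 = 5 → 0x5 << 0 → word 0x05
err:1 = 1 → 0x1 << 4 → word 0x15
prio:2 = 0 → 0x0 << 5 → word 0x15
ver:1 = 1 → 0x1 << 7 → word 0x95
word = 0x95 → little-endian bytes:
  [0]=0x95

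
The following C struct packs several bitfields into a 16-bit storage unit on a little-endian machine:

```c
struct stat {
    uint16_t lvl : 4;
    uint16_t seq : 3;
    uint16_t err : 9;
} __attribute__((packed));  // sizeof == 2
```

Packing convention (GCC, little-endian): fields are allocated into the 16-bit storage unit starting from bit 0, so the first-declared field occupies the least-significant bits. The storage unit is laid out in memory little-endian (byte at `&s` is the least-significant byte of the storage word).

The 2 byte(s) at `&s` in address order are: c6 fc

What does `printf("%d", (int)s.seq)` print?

[0]=0xc6 [1]=0xfc (little-endian) → word 0xfcc6
lvl [0+:4] = (word>>0) & 0xf = 6
seq [4+:3] = (word>>4) & 0x7 = 4  ←
err [7+:9] = (word>>7) & 0x1ff = 505

4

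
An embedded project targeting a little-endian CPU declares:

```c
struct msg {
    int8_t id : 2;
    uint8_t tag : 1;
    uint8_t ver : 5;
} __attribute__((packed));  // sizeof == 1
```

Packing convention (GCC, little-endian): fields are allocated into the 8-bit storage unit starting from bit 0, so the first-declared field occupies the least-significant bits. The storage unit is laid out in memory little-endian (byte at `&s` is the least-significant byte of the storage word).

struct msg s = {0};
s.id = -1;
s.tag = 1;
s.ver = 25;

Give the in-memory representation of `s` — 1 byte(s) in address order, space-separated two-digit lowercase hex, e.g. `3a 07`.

id (2b) val=-1 bits=0x3 at bit 0: 0x03
tag (1b) val=1 bits=0x1 at bit 2: 0x07
ver (5b) val=25 bits=0x19 at bit 3: 0xcf
word = 0xcf → little-endian bytes:
  [0]=0xcf

cf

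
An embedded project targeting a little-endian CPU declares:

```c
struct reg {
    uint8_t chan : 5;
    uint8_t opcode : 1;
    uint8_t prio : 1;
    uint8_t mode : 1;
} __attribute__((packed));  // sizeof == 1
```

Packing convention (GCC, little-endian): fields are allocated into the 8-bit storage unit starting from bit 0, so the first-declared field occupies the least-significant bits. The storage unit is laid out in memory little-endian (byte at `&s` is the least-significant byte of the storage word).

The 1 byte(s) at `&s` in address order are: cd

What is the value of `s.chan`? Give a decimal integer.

13

[0]=0xcd (little-endian) → word 0xcd
chan [0+:5] = (word>>0) & 0x1f = 13  ←
opcode [5+:1] = (word>>5) & 0x1 = 0
prio [6+:1] = (word>>6) & 0x1 = 1
mode [7+:1] = (word>>7) & 0x1 = 1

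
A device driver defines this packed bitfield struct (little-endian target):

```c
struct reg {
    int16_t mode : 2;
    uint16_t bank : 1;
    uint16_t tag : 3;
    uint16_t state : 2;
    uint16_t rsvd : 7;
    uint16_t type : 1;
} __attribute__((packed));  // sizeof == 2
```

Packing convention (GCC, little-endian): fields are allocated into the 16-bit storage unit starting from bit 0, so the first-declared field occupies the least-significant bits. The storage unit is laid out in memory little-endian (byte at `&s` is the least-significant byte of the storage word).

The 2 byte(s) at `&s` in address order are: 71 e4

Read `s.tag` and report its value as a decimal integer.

[0]=0x71 [1]=0xe4 (little-endian) → word 0xe471
mode [0+:2] = (word>>0) & 0x3 = 1
bank [2+:1] = (word>>2) & 0x1 = 0
tag [3+:3] = (word>>3) & 0x7 = 6  ←
state [6+:2] = (word>>6) & 0x3 = 1
rsvd [8+:7] = (word>>8) & 0x7f = 100
type [15+:1] = (word>>15) & 0x1 = 1

6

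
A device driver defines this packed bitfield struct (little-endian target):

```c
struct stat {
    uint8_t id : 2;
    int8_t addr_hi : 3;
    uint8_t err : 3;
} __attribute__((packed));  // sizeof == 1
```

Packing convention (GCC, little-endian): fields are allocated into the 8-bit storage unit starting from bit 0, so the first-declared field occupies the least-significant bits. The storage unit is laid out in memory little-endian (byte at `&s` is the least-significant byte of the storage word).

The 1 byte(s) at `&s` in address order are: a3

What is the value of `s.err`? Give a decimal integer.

[0]=0xa3 (little-endian) → word 0xa3
id [0+:2] = (word>>0) & 0x3 = 3
addr_hi [2+:3] = (word>>2) & 0x7 = 0
err [5+:3] = (word>>5) & 0x7 = 5  ←

5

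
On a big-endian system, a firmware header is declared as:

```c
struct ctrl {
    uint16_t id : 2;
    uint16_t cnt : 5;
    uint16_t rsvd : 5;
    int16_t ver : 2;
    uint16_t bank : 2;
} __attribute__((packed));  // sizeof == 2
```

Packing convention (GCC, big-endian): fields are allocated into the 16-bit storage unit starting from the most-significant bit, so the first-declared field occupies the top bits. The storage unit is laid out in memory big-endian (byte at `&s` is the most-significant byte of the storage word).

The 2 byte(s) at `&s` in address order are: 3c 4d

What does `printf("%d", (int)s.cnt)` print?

[0]=0x3c [1]=0x4d (big-endian) → word 0x3c4d
id [14+:2] = (word>>14) & 0x3 = 0
cnt [9+:5] = (word>>9) & 0x1f = 30  ←
rsvd [4+:5] = (word>>4) & 0x1f = 4
ver [2+:2] = (word>>2) & 0x3 = 3
bank [0+:2] = (word>>0) & 0x3 = 1

30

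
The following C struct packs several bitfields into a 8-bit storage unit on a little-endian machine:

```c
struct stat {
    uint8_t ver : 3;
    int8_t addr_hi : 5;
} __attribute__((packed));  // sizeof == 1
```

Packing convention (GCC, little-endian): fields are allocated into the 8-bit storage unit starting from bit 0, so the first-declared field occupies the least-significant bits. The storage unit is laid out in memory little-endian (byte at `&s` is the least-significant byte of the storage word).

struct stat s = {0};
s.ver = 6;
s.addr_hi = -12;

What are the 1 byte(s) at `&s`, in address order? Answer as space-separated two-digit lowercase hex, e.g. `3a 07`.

ver:3 = 6 → 0x6 << 0 → word 0x06
addr_hi:5 = -12 → 0x14 << 3 → word 0xa6
word = 0xa6 → little-endian bytes:
  [0]=0xa6

a6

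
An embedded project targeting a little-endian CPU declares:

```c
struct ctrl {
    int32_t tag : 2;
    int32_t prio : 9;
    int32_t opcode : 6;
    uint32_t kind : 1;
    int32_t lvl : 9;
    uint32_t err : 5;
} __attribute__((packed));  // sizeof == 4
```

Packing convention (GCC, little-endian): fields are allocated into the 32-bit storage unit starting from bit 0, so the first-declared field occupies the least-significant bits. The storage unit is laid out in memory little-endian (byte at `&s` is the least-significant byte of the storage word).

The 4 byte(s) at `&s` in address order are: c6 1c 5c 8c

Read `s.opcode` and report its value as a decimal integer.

[0]=0xc6 [1]=0x1c [2]=0x5c [3]=0x8c (little-endian) → word 0x8c5c1cc6
tag:2 @ bit 0 → (0x8c5c1cc6>>0)&0x3 = 0x2
prio:9 @ bit 2 → (0x8c5c1cc6>>2)&0x1ff = 0x131
opcode:6 @ bit 11 → (0x8c5c1cc6>>11)&0x3f = 0x3  ←
kind:1 @ bit 17 → (0x8c5c1cc6>>17)&0x1 = 0x0
lvl:9 @ bit 18 → (0x8c5c1cc6>>18)&0x1ff = 0x117
err:5 @ bit 27 → (0x8c5c1cc6>>27)&0x1f = 0x11
opcode signed 6b, MSB=0: value = 3

3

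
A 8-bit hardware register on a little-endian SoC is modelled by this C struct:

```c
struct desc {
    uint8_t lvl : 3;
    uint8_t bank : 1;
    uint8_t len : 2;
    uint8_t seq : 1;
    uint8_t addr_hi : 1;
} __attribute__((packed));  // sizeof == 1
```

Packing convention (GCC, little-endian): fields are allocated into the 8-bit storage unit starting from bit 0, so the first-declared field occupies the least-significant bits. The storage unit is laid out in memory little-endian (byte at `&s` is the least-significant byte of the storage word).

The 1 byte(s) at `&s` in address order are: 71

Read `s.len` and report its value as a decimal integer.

[0]=0x71 (little-endian) → word 0x71
lvl:3 @ bit 0 → (0x71>>0)&0x7 = 0x1
bank:1 @ bit 3 → (0x71>>3)&0x1 = 0x0
len:2 @ bit 4 → (0x71>>4)&0x3 = 0x3  ←
seq:1 @ bit 6 → (0x71>>6)&0x1 = 0x1
addr_hi:1 @ bit 7 → (0x71>>7)&0x1 = 0x0

3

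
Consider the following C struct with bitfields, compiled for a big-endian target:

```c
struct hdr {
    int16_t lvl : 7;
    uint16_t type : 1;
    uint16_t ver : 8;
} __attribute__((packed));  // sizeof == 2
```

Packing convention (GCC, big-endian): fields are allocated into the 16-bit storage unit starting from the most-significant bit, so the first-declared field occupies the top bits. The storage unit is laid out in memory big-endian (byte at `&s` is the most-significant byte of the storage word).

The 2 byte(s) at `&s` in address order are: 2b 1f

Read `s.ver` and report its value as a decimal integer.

31

[0]=0x2b [1]=0x1f (big-endian) → word 0x2b1f
lvl:7 @ bit 9 → (0x2b1f>>9)&0x7f = 0x15
type:1 @ bit 8 → (0x2b1f>>8)&0x1 = 0x1
ver:8 @ bit 0 → (0x2b1f>>0)&0xff = 0x1f  ←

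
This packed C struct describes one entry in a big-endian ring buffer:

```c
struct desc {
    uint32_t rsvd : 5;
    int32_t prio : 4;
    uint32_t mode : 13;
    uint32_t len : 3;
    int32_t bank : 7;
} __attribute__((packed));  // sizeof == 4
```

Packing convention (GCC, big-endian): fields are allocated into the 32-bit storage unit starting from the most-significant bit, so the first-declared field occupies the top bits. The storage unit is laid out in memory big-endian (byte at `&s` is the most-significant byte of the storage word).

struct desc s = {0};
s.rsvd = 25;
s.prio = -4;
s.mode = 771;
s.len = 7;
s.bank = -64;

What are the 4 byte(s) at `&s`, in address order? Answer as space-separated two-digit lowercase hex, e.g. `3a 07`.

rsvd (5b) val=25 bits=0x19 at bit 27: 0xc8000000
prio (4b) val=-4 bits=0xc at bit 23: 0xce000000
mode (13b) val=771 bits=0x303 at bit 10: 0xce0c0c00
len (3b) val=7 bits=0x7 at bit 7: 0xce0c0f80
bank (7b) val=-64 bits=0x40 at bit 0: 0xce0c0fc0
word = 0xce0c0fc0 → big-endian bytes:
  [0]=0xce  [1]=0x0c  [2]=0x0f  [3]=0xc0

ce 0c 0f c0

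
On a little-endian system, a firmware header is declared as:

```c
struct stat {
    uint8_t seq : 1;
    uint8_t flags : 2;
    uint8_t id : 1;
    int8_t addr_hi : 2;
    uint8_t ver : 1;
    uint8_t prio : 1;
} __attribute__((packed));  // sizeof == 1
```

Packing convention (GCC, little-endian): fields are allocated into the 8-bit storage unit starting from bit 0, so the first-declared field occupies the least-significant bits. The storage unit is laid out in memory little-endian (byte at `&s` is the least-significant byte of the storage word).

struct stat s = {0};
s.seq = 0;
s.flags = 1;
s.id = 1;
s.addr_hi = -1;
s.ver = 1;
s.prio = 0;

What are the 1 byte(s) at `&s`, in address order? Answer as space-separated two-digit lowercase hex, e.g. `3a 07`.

7a

seq:1 = 0 → 0x0 << 0 → word 0x00
flags:2 = 1 → 0x1 << 1 → word 0x02
id:1 = 1 → 0x1 << 3 → word 0x0a
addr_hi:2 = -1 → 0x3 << 4 → word 0x3a
ver:1 = 1 → 0x1 << 6 → word 0x7a
prio:1 = 0 → 0x0 << 7 → word 0x7a
word = 0x7a → little-endian bytes:
  [0]=0x7a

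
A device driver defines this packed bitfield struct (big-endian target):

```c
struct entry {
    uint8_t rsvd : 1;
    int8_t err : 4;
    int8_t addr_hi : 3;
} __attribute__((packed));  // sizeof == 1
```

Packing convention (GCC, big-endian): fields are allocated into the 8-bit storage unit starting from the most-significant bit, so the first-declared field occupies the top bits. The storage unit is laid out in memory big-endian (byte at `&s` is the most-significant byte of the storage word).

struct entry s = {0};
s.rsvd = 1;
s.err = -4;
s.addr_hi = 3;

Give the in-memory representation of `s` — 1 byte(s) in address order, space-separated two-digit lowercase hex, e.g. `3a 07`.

rsvd:1 = 1 → 0x1 << 7 → word 0x80
err:4 = -4 → 0xc << 3 → word 0xe0
addr_hi:3 = 3 → 0x3 << 0 → word 0xe3
word = 0xe3 → big-endian bytes:
  [0]=0xe3

e3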